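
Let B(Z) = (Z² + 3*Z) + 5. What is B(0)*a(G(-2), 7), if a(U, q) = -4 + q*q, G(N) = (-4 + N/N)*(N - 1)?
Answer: 225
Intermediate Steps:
G(N) = 3 - 3*N (G(N) = (-4 + 1)*(-1 + N) = -3*(-1 + N) = 3 - 3*N)
B(Z) = 5 + Z² + 3*Z
a(U, q) = -4 + q²
B(0)*a(G(-2), 7) = (5 + 0² + 3*0)*(-4 + 7²) = (5 + 0 + 0)*(-4 + 49) = 5*45 = 225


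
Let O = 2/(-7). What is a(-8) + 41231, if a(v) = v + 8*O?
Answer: 288545/7 ≈ 41221.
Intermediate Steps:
O = -2/7 (O = 2*(-1/7) = -2/7 ≈ -0.28571)
a(v) = -16/7 + v (a(v) = v + 8*(-2/7) = v - 16/7 = -16/7 + v)
a(-8) + 41231 = (-16/7 - 8) + 41231 = -72/7 + 41231 = 288545/7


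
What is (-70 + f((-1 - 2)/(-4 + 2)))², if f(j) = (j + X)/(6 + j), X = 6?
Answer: 4761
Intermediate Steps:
f(j) = 1 (f(j) = (j + 6)/(6 + j) = (6 + j)/(6 + j) = 1)
(-70 + f((-1 - 2)/(-4 + 2)))² = (-70 + 1)² = (-69)² = 4761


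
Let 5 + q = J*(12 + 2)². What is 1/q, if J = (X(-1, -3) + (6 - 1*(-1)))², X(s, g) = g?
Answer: 1/3131 ≈ 0.00031939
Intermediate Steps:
J = 16 (J = (-3 + (6 - 1*(-1)))² = (-3 + (6 + 1))² = (-3 + 7)² = 4² = 16)
q = 3131 (q = -5 + 16*(12 + 2)² = -5 + 16*14² = -5 + 16*196 = -5 + 3136 = 3131)
1/q = 1/3131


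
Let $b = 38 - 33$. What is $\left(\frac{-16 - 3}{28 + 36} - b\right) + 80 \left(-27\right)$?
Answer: $- \frac{138579}{64} \approx -2165.3$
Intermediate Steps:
$b = 5$
$\left(\frac{-16 - 3}{28 + 36} - b\right) + 80 \left(-27\right) = \left(\frac{-16 - 3}{28 + 36} - 5\right) + 80 \left(-27\right) = \left(- \frac{19}{64} - 5\right) - 2160 = - \frac{339}{64} - 2160 = - \frac{138579}{64}$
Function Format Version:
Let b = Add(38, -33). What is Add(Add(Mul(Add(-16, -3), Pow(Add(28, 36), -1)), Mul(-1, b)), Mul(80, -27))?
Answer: Rational(-138579, 64) ≈ -2165.3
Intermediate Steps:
b = 5
Add(Add(Mul(Add(-16, -3), Pow(Add(28, 36), -1)), Mul(-1, b)), Mul(80, -27)) = Add(Add(Mul(Add(-16, -3), Pow(Add(28, 36), -1)), Mul(-1, 5)), Mul(80, -27)) = Add(Add(Mul(-19, Pow(64, -1)), -5), -2160) = Add(Add(Mul(-19, Rational(1, 64)), -5), -2160) = Add(Add(Rational(-19, 64), -5), -2160) = Add(Rational(-339, 64), -2160) = Rational(-138579, 64)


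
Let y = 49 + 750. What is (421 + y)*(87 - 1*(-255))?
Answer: 417240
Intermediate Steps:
y = 799
(421 + y)*(87 - 1*(-255)) = (421 + 799)*(87 - 1*(-255)) = 1220*(87 + 255) = 1220*342 = 417240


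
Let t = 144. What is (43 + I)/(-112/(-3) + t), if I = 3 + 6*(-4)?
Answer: 33/272 ≈ 0.12132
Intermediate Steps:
I = -21 (I = 3 - 24 = -21)
(43 + I)/(-112/(-3) + t) = (43 - 21)/(-112/(-3) + 144) = 22/(-112*(-1/3) + 144) = 22/(112/3 + 144) = 22/(544/3) = (3/544)*22 = 33/272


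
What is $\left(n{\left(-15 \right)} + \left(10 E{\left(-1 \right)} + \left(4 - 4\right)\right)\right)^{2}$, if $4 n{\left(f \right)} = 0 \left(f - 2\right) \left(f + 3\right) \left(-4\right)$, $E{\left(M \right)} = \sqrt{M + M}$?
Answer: $-200$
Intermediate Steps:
$E{\left(M \right)} = \sqrt{2} \sqrt{M}$ ($E{\left(M \right)} = \sqrt{2 M} = \sqrt{2} \sqrt{M}$)
$n{\left(f \right)} = 0$ ($n{\left(f \right)} = \frac{0 \left(f - 2\right) \left(f + 3\right) \left(-4\right)}{4} = \frac{0 \left(-2 + f\right) \left(3 + f\right) \left(-4\right)}{4} = \frac{0 \left(-4\right)}{4} = \frac{1}{4} \cdot 0 = 0$)
$\left(n{\left(-15 \right)} + \left(10 E{\left(-1 \right)} + \left(4 - 4\right)\right)\right)^{2} = \left(0 + \left(10 \sqrt{2} \sqrt{-1} + \left(4 - 4\right)\right)\right)^{2} = \left(0 + \left(10 \sqrt{2} i + 0\right)\right)^{2} = \left(0 + \left(10 i \sqrt{2} + 0\right)\right)^{2} = \left(0 + 10 i \sqrt{2}\right)^{2} = \left(10 i \sqrt{2}\right)^{2} = -200$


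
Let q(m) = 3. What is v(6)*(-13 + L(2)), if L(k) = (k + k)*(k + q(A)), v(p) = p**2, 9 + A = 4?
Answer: 252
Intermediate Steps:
A = -5 (A = -9 + 4 = -5)
L(k) = 2*k*(3 + k) (L(k) = (k + k)*(k + 3) = (2*k)*(3 + k) = 2*k*(3 + k))
v(6)*(-13 + L(2)) = 6**2*(-13 + 2*2*(3 + 2)) = 36*(-13 + 2*2*5) = 36*(-13 + 20) = 36*7 = 252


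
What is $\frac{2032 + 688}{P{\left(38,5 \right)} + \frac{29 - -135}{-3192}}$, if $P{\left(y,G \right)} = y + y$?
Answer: $\frac{2170560}{60607} \approx 35.814$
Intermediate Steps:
$P{\left(y,G \right)} = 2 y$
$\frac{2032 + 688}{P{\left(38,5 \right)} + \frac{29 - -135}{-3192}} = \frac{2032 + 688}{2 \cdot 38 + \frac{29 - -135}{-3192}} = \frac{2720}{76 + \left(29 + 135\right) \left(- \frac{1}{3192}\right)} = \frac{2720}{76 + 164 \left(- \frac{1}{3192}\right)} = \frac{2720}{76 - \frac{41}{798}} = \frac{2720}{\frac{60607}{798}} = 2720 \cdot \frac{798}{60607} = \frac{2170560}{60607}$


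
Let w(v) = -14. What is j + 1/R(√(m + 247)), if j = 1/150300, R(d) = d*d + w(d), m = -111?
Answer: 75211/9168300 ≈ 0.0082034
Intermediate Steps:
R(d) = -14 + d² (R(d) = d*d - 14 = d² - 14 = -14 + d²)
j = 1/150300 ≈ 6.6534e-6
j + 1/R(√(m + 247)) = 1/150300 + 1/(-14 + (√(-111 + 247))²) = 1/150300 + 1/(-14 + (√136)²) = 1/150300 + 1/(-14 + (2*√34)²) = 1/150300 + 1/(-14 + 136) = 1/150300 + 1/122 = 75211/9168300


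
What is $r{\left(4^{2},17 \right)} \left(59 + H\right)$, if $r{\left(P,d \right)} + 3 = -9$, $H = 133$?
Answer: $-2304$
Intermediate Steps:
$r{\left(P,d \right)} = -12$ ($r{\left(P,d \right)} = -3 - 9 = -12$)
$r{\left(4^{2},17 \right)} \left(59 + H\right) = - 12 \left(59 + 133\right) = \left(-12\right) 192 = -2304$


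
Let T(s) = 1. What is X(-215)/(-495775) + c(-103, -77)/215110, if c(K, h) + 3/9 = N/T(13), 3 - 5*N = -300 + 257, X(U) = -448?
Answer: 1233859/1305871350 ≈ 0.00094485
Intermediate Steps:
N = 46/5 (N = ⅗ - (-300 + 257)/5 = ⅗ - ⅕*(-43) = ⅗ + 43/5 = 46/5 ≈ 9.2000)
c(K, h) = 133/15 (c(K, h) = -⅓ + (46/5)/1 = -⅓ + (46/5)*1 = -⅓ + 46/5 = 133/15)
X(-215)/(-495775) + c(-103, -77)/215110 = -448/(-495775) + (133/15)/215110 = -448*(-1/495775) + (133/15)*(1/215110) = 64/70825 + 19/460950 = 1233859/1305871350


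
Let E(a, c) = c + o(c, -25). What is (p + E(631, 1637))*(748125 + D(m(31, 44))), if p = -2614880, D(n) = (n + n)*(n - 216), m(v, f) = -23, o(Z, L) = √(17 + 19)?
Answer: -1983757858203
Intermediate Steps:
o(Z, L) = 6 (o(Z, L) = √36 = 6)
D(n) = 2*n*(-216 + n) (D(n) = (2*n)*(-216 + n) = 2*n*(-216 + n))
E(a, c) = 6 + c (E(a, c) = c + 6 = 6 + c)
(p + E(631, 1637))*(748125 + D(m(31, 44))) = (-2614880 + (6 + 1637))*(748125 + 2*(-23)*(-216 - 23)) = (-2614880 + 1643)*(748125 + 2*(-23)*(-239)) = -2613237*(748125 + 10994) = -2613237*759119 = -1983757858203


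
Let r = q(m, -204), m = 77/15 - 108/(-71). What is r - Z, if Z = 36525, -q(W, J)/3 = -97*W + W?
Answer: -12286023/355 ≈ -34609.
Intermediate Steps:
m = 7087/1065 (m = 77*(1/15) - 108*(-1/71) = 77/15 + 108/71 = 7087/1065 ≈ 6.6545)
q(W, J) = 288*W (q(W, J) = -3*(-97*W + W) = -(-288)*W = 288*W)
r = 680352/355 (r = 288*(7087/1065) = 680352/355 ≈ 1916.5)
r - Z = 680352/355 - 1*36525 = 680352/355 - 36525 = -12286023/355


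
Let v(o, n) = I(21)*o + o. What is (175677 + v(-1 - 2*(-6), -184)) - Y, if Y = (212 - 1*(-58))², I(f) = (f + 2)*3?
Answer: 103547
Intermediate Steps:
I(f) = 6 + 3*f (I(f) = (2 + f)*3 = 6 + 3*f)
v(o, n) = 70*o (v(o, n) = (6 + 3*21)*o + o = (6 + 63)*o + o = 69*o + o = 70*o)
Y = 72900 (Y = (212 + 58)² = 270² = 72900)
(175677 + v(-1 - 2*(-6), -184)) - Y = (175677 + 70*(-1 - 2*(-6))) - 1*72900 = (175677 + 70*(-1 + 12)) - 72900 = (175677 + 70*11) - 72900 = (175677 + 770) - 72900 = 176447 - 72900 = 103547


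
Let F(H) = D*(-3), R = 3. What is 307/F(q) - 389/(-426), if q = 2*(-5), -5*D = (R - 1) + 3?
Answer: 14661/142 ≈ 103.25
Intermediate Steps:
D = -1 (D = -((3 - 1) + 3)/5 = -(2 + 3)/5 = -⅕*5 = -1)
q = -10
F(H) = 3 (F(H) = -1*(-3) = 3)
307/F(q) - 389/(-426) = 307/3 - 389/(-426) = 307*(⅓) - 389*(-1/426) = 307/3 + 389/426 = 14661/142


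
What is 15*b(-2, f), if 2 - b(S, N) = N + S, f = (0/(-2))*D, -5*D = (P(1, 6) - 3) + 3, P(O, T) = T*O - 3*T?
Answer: 60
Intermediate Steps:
P(O, T) = -3*T + O*T (P(O, T) = O*T - 3*T = -3*T + O*T)
D = 12/5 (D = -((6*(-3 + 1) - 3) + 3)/5 = -((6*(-2) - 3) + 3)/5 = -((-12 - 3) + 3)/5 = -(-15 + 3)/5 = -⅕*(-12) = 12/5 ≈ 2.4000)
f = 0 (f = (0/(-2))*(12/5) = -½*0*(12/5) = 0*(12/5) = 0)
b(S, N) = 2 - N - S (b(S, N) = 2 - (N + S) = 2 + (-N - S) = 2 - N - S)
15*b(-2, f) = 15*(2 - 1*0 - 1*(-2)) = 15*(2 + 0 + 2) = 15*4 = 60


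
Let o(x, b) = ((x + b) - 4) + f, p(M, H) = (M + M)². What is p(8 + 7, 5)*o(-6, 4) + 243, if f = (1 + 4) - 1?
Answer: -1557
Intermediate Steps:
f = 4 (f = 5 - 1 = 4)
p(M, H) = 4*M² (p(M, H) = (2*M)² = 4*M²)
o(x, b) = b + x (o(x, b) = ((x + b) - 4) + 4 = ((b + x) - 4) + 4 = (-4 + b + x) + 4 = b + x)
p(8 + 7, 5)*o(-6, 4) + 243 = (4*(8 + 7)²)*(4 - 6) + 243 = (4*15²)*(-2) + 243 = (4*225)*(-2) + 243 = 900*(-2) + 243 = -1800 + 243 = -1557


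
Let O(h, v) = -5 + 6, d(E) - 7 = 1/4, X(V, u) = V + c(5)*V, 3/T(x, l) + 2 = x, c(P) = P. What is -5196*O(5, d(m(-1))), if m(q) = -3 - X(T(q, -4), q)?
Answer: -5196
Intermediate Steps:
T(x, l) = 3/(-2 + x)
X(V, u) = 6*V (X(V, u) = V + 5*V = 6*V)
m(q) = -3 - 18/(-2 + q) (m(q) = -3 - 6*3/(-2 + q) = -3 - 18/(-2 + q))
d(E) = 29/4 (d(E) = 7 + 1/4 = 7 + ¼ = 29/4)
O(h, v) = 1
-5196*O(5, d(m(-1))) = -5196*1 = -5196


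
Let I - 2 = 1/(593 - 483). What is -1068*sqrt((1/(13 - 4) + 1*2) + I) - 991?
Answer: -991 - 178*sqrt(448690)/55 ≈ -3158.9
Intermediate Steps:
I = 221/110 (I = 2 + 1/(593 - 483) = 2 + 1/110 = 221/110 ≈ 2.0091)
-1068*sqrt((1/(13 - 4) + 1*2) + I) - 991 = -1068*sqrt((1/(13 - 4) + 1*2) + 221/110) - 991 = -1068*sqrt((1/9 + 2) + 221/110) - 991 = -1068*sqrt(19/9 + 221/110) - 991 = -178*sqrt(448690)/55 - 991 = -991 - 178*sqrt(448690)/55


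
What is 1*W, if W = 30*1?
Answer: 30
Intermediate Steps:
W = 30
1*W = 1*30 = 30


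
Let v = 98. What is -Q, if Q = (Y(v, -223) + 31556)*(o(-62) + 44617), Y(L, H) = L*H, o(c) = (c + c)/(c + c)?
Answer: -432883836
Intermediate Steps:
o(c) = 1 (o(c) = (2*c)/((2*c)) = (2*c)*(1/(2*c)) = 1)
Y(L, H) = H*L
Q = 432883836 (Q = (-223*98 + 31556)*(1 + 44617) = (-21854 + 31556)*44618 = 9702*44618 = 432883836)
-Q = -1*432883836 = -432883836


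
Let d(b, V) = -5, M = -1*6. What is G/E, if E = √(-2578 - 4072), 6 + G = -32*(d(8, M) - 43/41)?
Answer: -769*I*√266/5453 ≈ -2.3*I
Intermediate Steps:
M = -6
G = 7690/41 (G = -6 - 32*(-5 - 43/41) = -6 - 32*(-248/41) = -6 + 7936/41 = 7690/41 ≈ 187.56)
E = 5*I*√266 (E = √(-6650) = 5*I*√266 ≈ 81.547*I)
G/E = 7690/(41*((5*I*√266))) = 7690*(-I*√266/1330)/41 = -769*I*√266/5453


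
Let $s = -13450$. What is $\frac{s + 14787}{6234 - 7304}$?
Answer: $- \frac{1337}{1070} \approx -1.2495$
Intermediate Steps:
$\frac{s + 14787}{6234 - 7304} = \frac{-13450 + 14787}{6234 - 7304} = \frac{1337}{-1070} = 1337 \left(- \frac{1}{1070}\right) = - \frac{1337}{1070}$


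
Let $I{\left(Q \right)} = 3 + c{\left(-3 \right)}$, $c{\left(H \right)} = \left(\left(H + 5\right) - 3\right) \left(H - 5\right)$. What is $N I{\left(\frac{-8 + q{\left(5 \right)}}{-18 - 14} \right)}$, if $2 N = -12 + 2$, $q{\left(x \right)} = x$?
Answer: $-55$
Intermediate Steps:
$c{\left(H \right)} = \left(-5 + H\right) \left(2 + H\right)$ ($c{\left(H \right)} = \left(\left(5 + H\right) - 3\right) \left(H - 5\right) = \left(2 + H\right) \left(-5 + H\right) = \left(-5 + H\right) \left(2 + H\right)$)
$N = -5$ ($N = \frac{-12 + 2}{2} = \frac{1}{2} \left(-10\right) = -5$)
$I{\left(Q \right)} = 11$ ($I{\left(Q \right)} = 3 - \left(1 - 9\right) = 3 + \left(-10 + 9 + 9\right) = 3 + 8 = 11$)
$N I{\left(\frac{-8 + q{\left(5 \right)}}{-18 - 14} \right)} = \left(-5\right) 11 = -55$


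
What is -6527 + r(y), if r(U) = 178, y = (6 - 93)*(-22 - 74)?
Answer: -6349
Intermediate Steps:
y = 8352 (y = -87*(-96) = 8352)
-6527 + r(y) = -6527 + 178 = -6349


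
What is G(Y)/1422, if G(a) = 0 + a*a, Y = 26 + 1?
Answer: 81/158 ≈ 0.51266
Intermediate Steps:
Y = 27
G(a) = a² (G(a) = 0 + a² = a²)
G(Y)/1422 = 27²/1422 = 729*(1/1422) = 81/158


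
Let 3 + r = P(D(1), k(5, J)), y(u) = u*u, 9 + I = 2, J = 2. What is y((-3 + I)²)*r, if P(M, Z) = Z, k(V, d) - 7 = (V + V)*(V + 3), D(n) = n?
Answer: 840000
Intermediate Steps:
I = -7 (I = -9 + 2 = -7)
k(V, d) = 7 + 2*V*(3 + V) (k(V, d) = 7 + (V + V)*(V + 3) = 7 + (2*V)*(3 + V) = 7 + 2*V*(3 + V))
y(u) = u²
r = 84 (r = -3 + (7 + 2*5² + 6*5) = -3 + (7 + 2*25 + 30) = -3 + (7 + 50 + 30) = -3 + 87 = 84)
y((-3 + I)²)*r = ((-3 - 7)²)²*84 = ((-10)²)²*84 = 100²*84 = 10000*84 = 840000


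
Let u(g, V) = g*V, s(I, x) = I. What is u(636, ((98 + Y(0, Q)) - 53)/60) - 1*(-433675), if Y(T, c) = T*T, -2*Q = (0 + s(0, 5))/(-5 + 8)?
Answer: 434152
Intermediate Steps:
Q = 0 (Q = -(0 + 0)/(2*(-5 + 8)) = -0/3 = -1/2*0 = 0)
Y(T, c) = T**2
u(g, V) = V*g
u(636, ((98 + Y(0, Q)) - 53)/60) - 1*(-433675) = (((98 + 0**2) - 53)/60)*636 - 1*(-433675) = (((98 + 0) - 53)*(1/60))*636 + 433675 = ((98 - 53)*(1/60))*636 + 433675 = (45*(1/60))*636 + 433675 = (3/4)*636 + 433675 = 477 + 433675 = 434152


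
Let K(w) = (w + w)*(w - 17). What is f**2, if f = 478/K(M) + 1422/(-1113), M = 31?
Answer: 279591841/529092004 ≈ 0.52844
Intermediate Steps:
K(w) = 2*w*(-17 + w) (K(w) = (2*w)*(-17 + w) = 2*w*(-17 + w))
f = -16721/23002 (f = 478/((2*31*(-17 + 31))) + 1422/(-1113) = 478/((2*31*14)) + 1422*(-1/1113) = 478/868 - 474/371 = 478*(1/868) - 474/371 = 239/434 - 474/371 = -16721/23002 ≈ -0.72694)
f**2 = (-16721/23002)**2 = 279591841/529092004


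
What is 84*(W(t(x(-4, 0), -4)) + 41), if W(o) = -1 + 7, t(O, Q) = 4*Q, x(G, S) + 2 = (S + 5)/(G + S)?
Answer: 3948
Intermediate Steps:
x(G, S) = -2 + (5 + S)/(G + S) (x(G, S) = -2 + (S + 5)/(G + S) = -2 + (5 + S)/(G + S))
W(o) = 6
84*(W(t(x(-4, 0), -4)) + 41) = 84*(6 + 41) = 84*47 = 3948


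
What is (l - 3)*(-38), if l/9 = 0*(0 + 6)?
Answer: 114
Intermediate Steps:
l = 0 (l = 9*(0*(0 + 6)) = 9*(0*6) = 9*0 = 0)
(l - 3)*(-38) = (0 - 3)*(-38) = -3*(-38) = 114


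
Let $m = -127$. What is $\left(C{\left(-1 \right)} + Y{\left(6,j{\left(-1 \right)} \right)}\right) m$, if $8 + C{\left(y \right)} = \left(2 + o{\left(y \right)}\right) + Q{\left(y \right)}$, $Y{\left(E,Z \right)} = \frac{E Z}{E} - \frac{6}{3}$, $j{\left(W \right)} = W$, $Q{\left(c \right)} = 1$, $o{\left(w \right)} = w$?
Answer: $1143$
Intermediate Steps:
$Y{\left(E,Z \right)} = -2 + Z$ ($Y{\left(E,Z \right)} = Z - 2 = -2 + Z$)
$C{\left(y \right)} = -5 + y$ ($C{\left(y \right)} = -8 + \left(\left(2 + y\right) + 1\right) = -8 + \left(3 + y\right) = -5 + y$)
$\left(C{\left(-1 \right)} + Y{\left(6,j{\left(-1 \right)} \right)}\right) m = \left(\left(-5 - 1\right) - 3\right) \left(-127\right) = \left(-6 - 3\right) \left(-127\right) = \left(-9\right) \left(-127\right) = 1143$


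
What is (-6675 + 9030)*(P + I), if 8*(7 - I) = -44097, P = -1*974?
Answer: 85630155/8 ≈ 1.0704e+7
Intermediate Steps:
P = -974
I = 44153/8 (I = 7 - ⅛*(-44097) = 7 + 44097/8 = 44153/8 ≈ 5519.1)
(-6675 + 9030)*(P + I) = (-6675 + 9030)*(-974 + 44153/8) = 2355*(36361/8) = 85630155/8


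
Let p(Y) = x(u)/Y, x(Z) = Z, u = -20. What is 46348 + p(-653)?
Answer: 30265264/653 ≈ 46348.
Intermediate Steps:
p(Y) = -20/Y
46348 + p(-653) = 46348 - 20/(-653) = 46348 - 20*(-1/653) = 46348 + 20/653 = 30265264/653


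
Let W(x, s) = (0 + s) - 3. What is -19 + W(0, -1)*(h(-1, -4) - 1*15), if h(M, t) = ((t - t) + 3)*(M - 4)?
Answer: 101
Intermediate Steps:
h(M, t) = -12 + 3*M (h(M, t) = (0 + 3)*(-4 + M) = 3*(-4 + M) = -12 + 3*M)
W(x, s) = -3 + s (W(x, s) = s - 3 = -3 + s)
-19 + W(0, -1)*(h(-1, -4) - 1*15) = -19 + (-3 - 1)*((-12 + 3*(-1)) - 1*15) = -19 - 4*((-12 - 3) - 15) = -19 - 4*(-15 - 15) = -19 - 4*(-30) = -19 + 120 = 101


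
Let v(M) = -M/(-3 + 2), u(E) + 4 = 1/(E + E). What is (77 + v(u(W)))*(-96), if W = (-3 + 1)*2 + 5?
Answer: -7056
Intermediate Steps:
W = 1 (W = -2*2 + 5 = -4 + 5 = 1)
u(E) = -4 + 1/(2*E) (u(E) = -4 + 1/(E + E) = -4 + 1/(2*E))
v(M) = M (v(M) = -M/(-1) = -M*(-1) = -(-1)*M = M)
(77 + v(u(W)))*(-96) = (77 + (-4 + (1/2)/1))*(-96) = (77 + (-4 + (1/2)*1))*(-96) = (77 + (-4 + 1/2))*(-96) = (77 - 7/2)*(-96) = (147/2)*(-96) = -7056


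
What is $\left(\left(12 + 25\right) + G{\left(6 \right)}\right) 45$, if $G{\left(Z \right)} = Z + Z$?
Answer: $2205$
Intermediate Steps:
$G{\left(Z \right)} = 2 Z$
$\left(\left(12 + 25\right) + G{\left(6 \right)}\right) 45 = \left(\left(12 + 25\right) + 2 \cdot 6\right) 45 = \left(37 + 12\right) 45 = 49 \cdot 45 = 2205$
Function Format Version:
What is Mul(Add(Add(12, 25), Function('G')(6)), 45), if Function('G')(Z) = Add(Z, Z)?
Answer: 2205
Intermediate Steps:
Function('G')(Z) = Mul(2, Z)
Mul(Add(Add(12, 25), Function('G')(6)), 45) = Mul(Add(Add(12, 25), Mul(2, 6)), 45) = Mul(Add(37, 12), 45) = Mul(49, 45) = 2205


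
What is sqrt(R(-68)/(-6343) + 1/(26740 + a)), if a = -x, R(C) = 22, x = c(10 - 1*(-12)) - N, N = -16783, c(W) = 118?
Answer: I*sqrt(13113020179355)/62408777 ≈ 0.058024*I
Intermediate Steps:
x = 16901 (x = 118 - 1*(-16783) = 118 + 16783 = 16901)
a = -16901 (a = -1*16901 = -16901)
sqrt(R(-68)/(-6343) + 1/(26740 + a)) = sqrt(22/(-6343) + 1/(26740 - 16901)) = sqrt(22*(-1/6343) + 1/9839) = sqrt(-22/6343 + 1/9839) = sqrt(-210115/62408777) = I*sqrt(13113020179355)/62408777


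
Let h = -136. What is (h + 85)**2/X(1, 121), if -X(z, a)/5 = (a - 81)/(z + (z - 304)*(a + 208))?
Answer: 129641643/100 ≈ 1.2964e+6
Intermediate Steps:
X(z, a) = -5*(-81 + a)/(z + (-304 + z)*(208 + a)) (X(z, a) = -5*(a - 81)/(z + (z - 304)*(a + 208)) = -5*(-81 + a)/(z + (-304 + z)*(208 + a)))
(h + 85)**2/X(1, 121) = (-136 + 85)**2/((5*(81 - 1*121)/(-63232 - 304*121 + 209*1 + 121*1))) = (-51)**2/((5*(81 - 121)/(-63232 - 36784 + 209 + 121))) = 2601/((5*(-40)/(-99686))) = 2601/((5*(-1/99686)*(-40))) = 2601/(100/49843) = 2601*(49843/100) = 129641643/100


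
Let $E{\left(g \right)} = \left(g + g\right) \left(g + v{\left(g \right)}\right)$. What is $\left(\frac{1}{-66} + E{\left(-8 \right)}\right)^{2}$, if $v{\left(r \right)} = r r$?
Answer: $\frac{3497184769}{4356} \approx 8.0284 \cdot 10^{5}$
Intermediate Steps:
$v{\left(r \right)} = r^{2}$
$E{\left(g \right)} = 2 g \left(g + g^{2}\right)$ ($E{\left(g \right)} = \left(g + g\right) \left(g + g^{2}\right) = 2 g \left(g + g^{2}\right)$)
$\left(\frac{1}{-66} + E{\left(-8 \right)}\right)^{2} = \left(\frac{1}{-66} + 2 \left(-8\right)^{2} \left(1 - 8\right)\right)^{2} = \left(- \frac{1}{66} + 2 \cdot 64 \left(-7\right)\right)^{2} = \left(- \frac{1}{66} - 896\right)^{2} = \left(- \frac{59137}{66}\right)^{2} = \frac{3497184769}{4356}$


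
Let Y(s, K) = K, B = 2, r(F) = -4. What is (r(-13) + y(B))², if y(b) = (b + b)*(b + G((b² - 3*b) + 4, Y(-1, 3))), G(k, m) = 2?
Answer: 144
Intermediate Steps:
y(b) = 2*b*(2 + b) (y(b) = (b + b)*(b + 2) = (2*b)*(2 + b) = 2*b*(2 + b))
(r(-13) + y(B))² = (-4 + 2*2*(2 + 2))² = (-4 + 2*2*4)² = (-4 + 16)² = 12² = 144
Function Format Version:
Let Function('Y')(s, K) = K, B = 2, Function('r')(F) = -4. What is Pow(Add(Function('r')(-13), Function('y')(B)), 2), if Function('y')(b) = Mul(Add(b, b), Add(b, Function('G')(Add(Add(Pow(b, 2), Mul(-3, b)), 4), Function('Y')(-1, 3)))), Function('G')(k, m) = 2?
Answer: 144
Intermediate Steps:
Function('y')(b) = Mul(2, b, Add(2, b)) (Function('y')(b) = Mul(Add(b, b), Add(b, 2)) = Mul(Mul(2, b), Add(2, b)) = Mul(2, b, Add(2, b)))
Pow(Add(Function('r')(-13), Function('y')(B)), 2) = Pow(Add(-4, Mul(2, 2, Add(2, 2))), 2) = Pow(Add(-4, Mul(2, 2, 4)), 2) = Pow(Add(-4, 16), 2) = Pow(12, 2) = 144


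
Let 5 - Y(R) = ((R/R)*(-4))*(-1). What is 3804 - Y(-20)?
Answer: 3803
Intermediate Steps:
Y(R) = 1 (Y(R) = 5 - (R/R)*(-4)*(-1) = 5 - 1*(-4)*(-1) = 5 - (-4)*(-1) = 5 - 1*4 = 5 - 4 = 1)
3804 - Y(-20) = 3804 - 1*1 = 3804 - 1 = 3803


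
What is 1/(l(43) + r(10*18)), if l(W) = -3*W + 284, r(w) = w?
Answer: 1/335 ≈ 0.0029851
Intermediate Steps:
l(W) = 284 - 3*W
1/(l(43) + r(10*18)) = 1/((284 - 3*43) + 10*18) = 1/((284 - 129) + 180) = 1/(155 + 180) = 1/335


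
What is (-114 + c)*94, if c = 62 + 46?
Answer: -564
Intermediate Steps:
c = 108
(-114 + c)*94 = (-114 + 108)*94 = -6*94 = -564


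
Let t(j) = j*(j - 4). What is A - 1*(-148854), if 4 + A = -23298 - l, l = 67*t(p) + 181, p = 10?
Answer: 121351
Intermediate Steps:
t(j) = j*(-4 + j)
l = 4201 (l = 67*(10*(-4 + 10)) + 181 = 67*(10*6) + 181 = 67*60 + 181 = 4020 + 181 = 4201)
A = -27503 (A = -4 + (-23298 - 1*4201) = -4 + (-23298 - 4201) = -4 - 27499 = -27503)
A - 1*(-148854) = -27503 - 1*(-148854) = -27503 + 148854 = 121351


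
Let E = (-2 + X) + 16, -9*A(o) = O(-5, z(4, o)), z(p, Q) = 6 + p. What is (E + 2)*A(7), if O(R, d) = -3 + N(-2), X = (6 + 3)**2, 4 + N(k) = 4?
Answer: 97/3 ≈ 32.333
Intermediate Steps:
N(k) = 0 (N(k) = -4 + 4 = 0)
X = 81 (X = 9**2 = 81)
O(R, d) = -3 (O(R, d) = -3 + 0 = -3)
A(o) = 1/3 (A(o) = -1/9*(-3) = 1/3)
E = 95 (E = (-2 + 81) + 16 = 79 + 16 = 95)
(E + 2)*A(7) = (95 + 2)*(1/3) = 97*(1/3) = 97/3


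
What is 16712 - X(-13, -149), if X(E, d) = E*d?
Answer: 14775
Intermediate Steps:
16712 - X(-13, -149) = 16712 - (-13)*(-149) = 16712 - 1*1937 = 16712 - 1937 = 14775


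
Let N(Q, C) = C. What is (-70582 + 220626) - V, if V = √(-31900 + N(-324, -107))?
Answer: 150044 - I*√32007 ≈ 1.5004e+5 - 178.91*I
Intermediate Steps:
V = I*√32007 (V = √(-31900 - 107) = √(-32007) = I*√32007 ≈ 178.91*I)
(-70582 + 220626) - V = (-70582 + 220626) - I*√32007 = 150044 - I*√32007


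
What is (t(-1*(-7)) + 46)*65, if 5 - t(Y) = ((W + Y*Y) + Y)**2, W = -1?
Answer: -193310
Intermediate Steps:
t(Y) = 5 - (-1 + Y + Y**2)**2 (t(Y) = 5 - ((-1 + Y*Y) + Y)**2 = 5 - ((-1 + Y**2) + Y)**2 = 5 - (-1 + Y + Y**2)**2)
(t(-1*(-7)) + 46)*65 = ((5 - (-1 - 1*(-7) + (-1*(-7))**2)**2) + 46)*65 = ((5 - (-1 + 7 + 7**2)**2) + 46)*65 = ((5 - (-1 + 7 + 49)**2) + 46)*65 = ((5 - 1*55**2) + 46)*65 = ((5 - 1*3025) + 46)*65 = ((5 - 3025) + 46)*65 = (-3020 + 46)*65 = -2974*65 = -193310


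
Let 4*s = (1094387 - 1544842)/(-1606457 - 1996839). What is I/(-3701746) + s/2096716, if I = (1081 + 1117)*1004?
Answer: -212388639113898837/356267747455638016 ≈ -0.59615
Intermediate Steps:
s = 450455/14413184 (s = ((1094387 - 1544842)/(-1606457 - 1996839))/4 = (-450455/(-3603296))/4 = (-450455*(-1/3603296))/4 = (1/4)*(450455/3603296) = 450455/14413184 ≈ 0.031253)
I = 2206792 (I = 2198*1004 = 2206792)
I/(-3701746) + s/2096716 = 2206792/(-3701746) + (450455/14413184)/2096716 = 2206792*(-1/3701746) + (450455/14413184)*(1/2096716) = -7028/11789 + 450455/30220353503744 = -212388639113898837/356267747455638016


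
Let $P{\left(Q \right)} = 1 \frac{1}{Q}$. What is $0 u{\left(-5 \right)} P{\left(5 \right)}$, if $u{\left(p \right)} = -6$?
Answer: $0$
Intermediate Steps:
$P{\left(Q \right)} = \frac{1}{Q}$
$0 u{\left(-5 \right)} P{\left(5 \right)} = \frac{0 \left(-6\right)}{5} = 0 \cdot \frac{1}{5} = 0$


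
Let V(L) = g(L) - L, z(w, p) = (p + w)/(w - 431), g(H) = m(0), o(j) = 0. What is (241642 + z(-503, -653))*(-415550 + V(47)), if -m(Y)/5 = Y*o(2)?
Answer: -46899037573024/467 ≈ -1.0043e+11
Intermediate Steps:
m(Y) = 0 (m(Y) = -5*Y*0 = -5*0 = 0)
g(H) = 0
z(w, p) = (p + w)/(-431 + w)
V(L) = -L (V(L) = 0 - L = -L)
(241642 + z(-503, -653))*(-415550 + V(47)) = (241642 + (-653 - 503)/(-431 - 503))*(-415550 - 1*47) = (241642 - 1156/(-934))*(-415550 - 47) = (241642 - 1/934*(-1156))*(-415597) = (241642 + 578/467)*(-415597) = (112847392/467)*(-415597) = -46899037573024/467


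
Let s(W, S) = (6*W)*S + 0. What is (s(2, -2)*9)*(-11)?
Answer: 2376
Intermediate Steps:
s(W, S) = 6*S*W (s(W, S) = 6*S*W + 0 = 6*S*W)
(s(2, -2)*9)*(-11) = ((6*(-2)*2)*9)*(-11) = -24*9*(-11) = -216*(-11) = 2376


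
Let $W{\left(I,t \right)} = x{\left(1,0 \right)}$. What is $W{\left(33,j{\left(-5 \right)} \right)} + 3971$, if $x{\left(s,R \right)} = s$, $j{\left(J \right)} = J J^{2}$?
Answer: $3972$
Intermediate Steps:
$j{\left(J \right)} = J^{3}$
$W{\left(I,t \right)} = 1$
$W{\left(33,j{\left(-5 \right)} \right)} + 3971 = 1 + 3971 = 3972$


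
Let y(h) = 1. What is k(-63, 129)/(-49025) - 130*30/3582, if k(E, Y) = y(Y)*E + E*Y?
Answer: -5395364/5853585 ≈ -0.92172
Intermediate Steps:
k(E, Y) = E + E*Y (k(E, Y) = 1*E + E*Y = E + E*Y)
k(-63, 129)/(-49025) - 130*30/3582 = -63*(1 + 129)/(-49025) - 130*30/3582 = -63*130*(-1/49025) - 3900*1/3582 = -8190*(-1/49025) - 650/597 = 1638/9805 - 650/597 = -5395364/5853585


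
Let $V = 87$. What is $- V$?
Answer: $-87$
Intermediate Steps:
$- V = \left(-1\right) 87 = -87$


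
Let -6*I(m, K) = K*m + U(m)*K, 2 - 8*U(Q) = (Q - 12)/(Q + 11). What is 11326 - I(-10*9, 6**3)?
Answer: 639046/79 ≈ 8089.2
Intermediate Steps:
U(Q) = 1/4 - (-12 + Q)/(8*(11 + Q)) (U(Q) = 1/4 - (Q - 12)/(8*(Q + 11)) = 1/4 - (-12 + Q)/(8*(11 + Q)))
I(m, K) = -K*m/6 - K*(34 + m)/(48*(11 + m)) (I(m, K) = -(K*m + ((34 + m)/(8*(11 + m)))*K)/6 = -(K*m + K*(34 + m)/(8*(11 + m)))/6 = -K*m/6 - K*(34 + m)/(48*(11 + m)))
11326 - I(-10*9, 6**3) = 11326 - (-1)*6**3*(34 - 10*9 + 8*(-10*9)*(11 - 10*9))/(528 + 48*(-10*9)) = 11326 - (-1)*216*(34 - 90 + 8*(-90)*(11 - 90))/(528 + 48*(-90)) = 11326 - (-1)*216*(34 - 90 + 8*(-90)*(-79))/(528 - 4320) = 11326 - (-1)*216*(34 - 90 + 56880)/(-3792) = 11326 - (-1)*216*(-1)*56824/3792 = 11326 - 1*255708/79 = 11326 - 255708/79 = 639046/79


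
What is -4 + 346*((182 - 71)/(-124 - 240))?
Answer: -19931/182 ≈ -109.51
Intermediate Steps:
-4 + 346*((182 - 71)/(-124 - 240)) = -4 + 346*(111/(-364)) = -4 + 346*(111*(-1/364)) = -4 + 346*(-111/364) = -4 - 19203/182 = -19931/182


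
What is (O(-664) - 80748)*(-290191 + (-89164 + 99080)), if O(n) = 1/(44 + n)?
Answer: 2806324122855/124 ≈ 2.2632e+10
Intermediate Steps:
(O(-664) - 80748)*(-290191 + (-89164 + 99080)) = (1/(44 - 664) - 80748)*(-290191 + (-89164 + 99080)) = (1/(-620) - 80748)*(-290191 + 9916) = (-1/620 - 80748)*(-280275) = -50063761/620*(-280275) = 2806324122855/124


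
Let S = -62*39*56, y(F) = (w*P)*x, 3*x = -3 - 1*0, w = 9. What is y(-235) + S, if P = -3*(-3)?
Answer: -135489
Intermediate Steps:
x = -1 (x = (-3 - 1*0)/3 = (-3 + 0)/3 = (⅓)*(-3) = -1)
P = 9
y(F) = -81 (y(F) = (9*9)*(-1) = 81*(-1) = -81)
S = -135408 (S = -2418*56 = -135408)
y(-235) + S = -81 - 135408 = -135489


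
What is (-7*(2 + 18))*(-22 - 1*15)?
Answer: 5180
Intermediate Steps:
(-7*(2 + 18))*(-22 - 1*15) = (-7*20)*(-22 - 15) = -140*(-37) = 5180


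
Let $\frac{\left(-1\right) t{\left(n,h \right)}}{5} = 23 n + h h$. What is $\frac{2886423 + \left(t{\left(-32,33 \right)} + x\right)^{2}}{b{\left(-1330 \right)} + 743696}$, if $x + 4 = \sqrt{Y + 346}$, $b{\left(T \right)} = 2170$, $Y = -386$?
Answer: $\frac{334208}{41437} - \frac{3538 i \sqrt{10}}{372933} \approx 8.0654 - 0.03 i$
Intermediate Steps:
$t{\left(n,h \right)} = - 115 n - 5 h^{2}$ ($t{\left(n,h \right)} = - 5 \left(23 n + h h\right) = - 5 \left(23 n + h^{2}\right) = - 5 \left(h^{2} + 23 n\right) = - 115 n - 5 h^{2}$)
$x = -4 + 2 i \sqrt{10}$ ($x = -4 + \sqrt{-386 + 346} = -4 + \sqrt{-40} = -4 + 2 i \sqrt{10} \approx -4.0 + 6.3246 i$)
$\frac{2886423 + \left(t{\left(-32,33 \right)} + x\right)^{2}}{b{\left(-1330 \right)} + 743696} = \frac{2886423 + \left(\left(\left(-115\right) \left(-32\right) - 5 \cdot 33^{2}\right) - \left(4 - 2 i \sqrt{10}\right)\right)^{2}}{2170 + 743696} = \frac{2886423 + \left(\left(3680 - 5445\right) - \left(4 - 2 i \sqrt{10}\right)\right)^{2}}{745866} = \left(2886423 + \left(\left(3680 - 5445\right) - \left(4 - 2 i \sqrt{10}\right)\right)^{2}\right) \frac{1}{745866} = \left(2886423 + \left(-1765 - \left(4 - 2 i \sqrt{10}\right)\right)^{2}\right) \frac{1}{745866} = \left(2886423 + \left(-1769 + 2 i \sqrt{10}\right)^{2}\right) \frac{1}{745866} = \frac{962141}{248622} + \frac{\left(-1769 + 2 i \sqrt{10}\right)^{2}}{745866}$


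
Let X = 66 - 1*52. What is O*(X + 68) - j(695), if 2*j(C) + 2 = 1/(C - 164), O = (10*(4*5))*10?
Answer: 174169061/1062 ≈ 1.6400e+5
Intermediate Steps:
X = 14 (X = 66 - 52 = 14)
O = 2000 (O = (10*20)*10 = 200*10 = 2000)
j(C) = -1 + 1/(2*(-164 + C)) (j(C) = -1 + 1/(2*(C - 164)) = -1 + 1/(2*(-164 + C)))
O*(X + 68) - j(695) = 2000*(14 + 68) - (329/2 - 1*695)/(-164 + 695) = 2000*82 - (329/2 - 695)/531 = 164000 - (-1061)/(531*2) = 164000 - 1*(-1061/1062) = 164000 + 1061/1062 = 174169061/1062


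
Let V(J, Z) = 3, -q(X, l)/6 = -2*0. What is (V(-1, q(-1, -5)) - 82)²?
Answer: 6241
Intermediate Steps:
q(X, l) = 0 (q(X, l) = -(-12)*0 = -6*0 = 0)
(V(-1, q(-1, -5)) - 82)² = (3 - 82)² = (-79)² = 6241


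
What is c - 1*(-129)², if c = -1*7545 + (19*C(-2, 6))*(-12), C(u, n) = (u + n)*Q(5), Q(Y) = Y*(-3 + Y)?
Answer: -33306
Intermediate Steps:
C(u, n) = 10*n + 10*u (C(u, n) = (u + n)*(5*(-3 + 5)) = (n + u)*(5*2) = (n + u)*10 = 10*n + 10*u)
c = -16665 (c = -1*7545 + (19*(10*6 + 10*(-2)))*(-12) = -7545 + (19*(60 - 20))*(-12) = -7545 + (19*40)*(-12) = -7545 + 760*(-12) = -7545 - 9120 = -16665)
c - 1*(-129)² = -16665 - 1*(-129)² = -16665 - 1*16641 = -16665 - 16641 = -33306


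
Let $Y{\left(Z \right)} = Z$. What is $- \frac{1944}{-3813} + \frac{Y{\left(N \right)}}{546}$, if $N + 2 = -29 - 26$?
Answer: $\frac{93787}{231322} \approx 0.40544$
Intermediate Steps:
$N = -57$ ($N = -2 - 55 = -57$)
$- \frac{1944}{-3813} + \frac{Y{\left(N \right)}}{546} = - \frac{1944}{-3813} - \frac{57}{546} = \left(-1944\right) \left(- \frac{1}{3813}\right) - \frac{19}{182} = \frac{648}{1271} - \frac{19}{182} = \frac{93787}{231322}$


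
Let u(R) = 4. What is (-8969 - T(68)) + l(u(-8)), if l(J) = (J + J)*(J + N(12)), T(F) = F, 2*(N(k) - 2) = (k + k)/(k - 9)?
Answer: -8957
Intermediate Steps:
N(k) = 2 + k/(-9 + k) (N(k) = 2 + ((k + k)/(k - 9))/2 = 2 + ((2*k)/(-9 + k))/2 = 2 + (2*k/(-9 + k))/2 = 2 + k/(-9 + k))
l(J) = 2*J*(6 + J) (l(J) = (J + J)*(J + 3*(-6 + 12)/(-9 + 12)) = (2*J)*(J + 3*6/3) = (2*J)*(J + 3*(⅓)*6) = (2*J)*(J + 6) = (2*J)*(6 + J) = 2*J*(6 + J))
(-8969 - T(68)) + l(u(-8)) = (-8969 - 1*68) + 2*4*(6 + 4) = (-8969 - 68) + 2*4*10 = -9037 + 80 = -8957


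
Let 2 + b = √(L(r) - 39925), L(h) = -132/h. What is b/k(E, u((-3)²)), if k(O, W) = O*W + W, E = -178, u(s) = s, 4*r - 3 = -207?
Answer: 2/1593 - I*√1281953/9027 ≈ 0.0012555 - 0.12543*I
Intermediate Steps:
r = -51 (r = ¾ + (¼)*(-207) = ¾ - 207/4 = -51)
k(O, W) = W + O*W
b = -2 + 3*I*√1281953/17 (b = -2 + √(-132/(-51) - 39925) = -2 + √(-132*(-1/51) - 39925) = -2 + √(44/17 - 39925) = -2 + √(-678681/17) = -2 + 3*I*√1281953/17 ≈ -2.0 + 199.81*I)
b/k(E, u((-3)²)) = (-2 + 3*I*√1281953/17)/(((-3)²*(1 - 178))) = (-2 + 3*I*√1281953/17)/((9*(-177))) = (-2 + 3*I*√1281953/17)/(-1593) = (-2 + 3*I*√1281953/17)*(-1/1593) = 2/1593 - I*√1281953/9027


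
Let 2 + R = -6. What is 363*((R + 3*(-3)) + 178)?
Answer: 58443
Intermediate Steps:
R = -8 (R = -2 - 6 = -8)
363*((R + 3*(-3)) + 178) = 363*((-8 + 3*(-3)) + 178) = 363*((-8 - 9) + 178) = 363*(-17 + 178) = 363*161 = 58443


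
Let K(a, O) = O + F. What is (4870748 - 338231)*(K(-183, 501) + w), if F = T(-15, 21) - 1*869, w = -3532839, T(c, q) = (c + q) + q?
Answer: -16014198414060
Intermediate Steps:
T(c, q) = c + 2*q
F = -842 (F = (-15 + 2*21) - 1*869 = (-15 + 42) - 869 = 27 - 869 = -842)
K(a, O) = -842 + O (K(a, O) = O - 842 = -842 + O)
(4870748 - 338231)*(K(-183, 501) + w) = (4870748 - 338231)*((-842 + 501) - 3532839) = 4532517*(-341 - 3532839) = 4532517*(-3533180) = -16014198414060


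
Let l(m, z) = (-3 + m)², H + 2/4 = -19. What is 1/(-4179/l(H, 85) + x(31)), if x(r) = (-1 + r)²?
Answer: 675/601928 ≈ 0.0011214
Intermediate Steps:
H = -39/2 (H = -½ - 19 = -39/2 ≈ -19.500)
1/(-4179/l(H, 85) + x(31)) = 1/(-4179/(-3 - 39/2)² + (-1 + 31)²) = 1/(-4179/((-45/2)²) + 30²) = 1/(-4179/2025/4 + 900) = 1/(-4179*4/2025 + 900) = 1/(-5572/675 + 900) = 1/(601928/675) = 675/601928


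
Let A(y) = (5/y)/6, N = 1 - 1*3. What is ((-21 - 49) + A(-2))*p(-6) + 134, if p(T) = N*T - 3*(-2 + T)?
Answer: -2401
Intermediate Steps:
N = -2 (N = 1 - 3 = -2)
A(y) = 5/(6*y) (A(y) = (5/y)*(⅙) = 5/(6*y))
p(T) = 6 - 5*T (p(T) = -2*T - 3*(-2 + T) = -2*T + (6 - 3*T) = 6 - 5*T)
((-21 - 49) + A(-2))*p(-6) + 134 = ((-21 - 49) + (⅚)/(-2))*(6 - 5*(-6)) + 134 = (-70 + (⅚)*(-½))*(6 + 30) + 134 = (-70 - 5/12)*36 + 134 = -845/12*36 + 134 = -2535 + 134 = -2401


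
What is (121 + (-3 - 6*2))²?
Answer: 11236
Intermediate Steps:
(121 + (-3 - 6*2))² = (121 + (-3 - 12))² = (121 - 15)² = 106² = 11236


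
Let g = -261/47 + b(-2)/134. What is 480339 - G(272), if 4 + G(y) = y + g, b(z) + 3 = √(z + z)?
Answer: 3023522273/6298 - I/67 ≈ 4.8008e+5 - 0.014925*I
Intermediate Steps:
b(z) = -3 + √2*√z (b(z) = -3 + √(z + z) = -3 + √(2*z) = -3 + √2*√z)
g = -35115/6298 + I/67 (g = -261/47 + (-3 + √2*√(-2))/134 = -261*1/47 + (-3 + √2*(I*√2))*(1/134) = -261/47 + (-3 + 2*I)*(1/134) = -261/47 + (-3/134 + I/67) = -35115/6298 + I/67 ≈ -5.5756 + 0.014925*I)
G(y) = -60307/6298 + y + I/67 (G(y) = -4 + (y + (-35115/6298 + I/67)) = -4 + (-35115/6298 + y + I/67) = -60307/6298 + y + I/67)
480339 - G(272) = 480339 - (-60307/6298 + 272 + I/67) = 480339 - (1652749/6298 + I/67) = 480339 + (-1652749/6298 - I/67) = 3023522273/6298 - I/67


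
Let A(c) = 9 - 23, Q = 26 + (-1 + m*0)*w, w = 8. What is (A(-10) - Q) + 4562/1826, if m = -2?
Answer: -26935/913 ≈ -29.502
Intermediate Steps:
Q = 18 (Q = 26 + (-1 - 2*0)*8 = 26 + (-1 + 0)*8 = 26 - 1*8 = 26 - 8 = 18)
A(c) = -14
(A(-10) - Q) + 4562/1826 = (-14 - 1*18) + 4562/1826 = (-14 - 18) + 4562*(1/1826) = -32 + 2281/913 = -26935/913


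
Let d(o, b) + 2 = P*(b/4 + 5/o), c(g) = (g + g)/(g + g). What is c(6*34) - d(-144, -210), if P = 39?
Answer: 98489/48 ≈ 2051.9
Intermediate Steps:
c(g) = 1 (c(g) = (2*g)/((2*g)) = (2*g)*(1/(2*g)) = 1)
d(o, b) = -2 + 195/o + 39*b/4 (d(o, b) = -2 + 39*(b/4 + 5/o) = -2 + 39*(5/o + b/4) = -2 + (195/o + 39*b/4) = -2 + 195/o + 39*b/4)
c(6*34) - d(-144, -210) = 1 - (-2 + 195/(-144) + (39/4)*(-210)) = 1 - (-2 + 195*(-1/144) - 4095/2) = 1 - (-2 - 65/48 - 4095/2) = 1 - 1*(-98441/48) = 1 + 98441/48 = 98489/48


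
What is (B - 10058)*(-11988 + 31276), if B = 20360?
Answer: 198704976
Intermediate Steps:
(B - 10058)*(-11988 + 31276) = (20360 - 10058)*(-11988 + 31276) = 10302*19288 = 198704976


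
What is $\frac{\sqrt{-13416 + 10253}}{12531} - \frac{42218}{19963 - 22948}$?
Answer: $\frac{42218}{2985} + \frac{i \sqrt{3163}}{12531} \approx 14.143 + 0.0044881 i$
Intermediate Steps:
$\frac{\sqrt{-13416 + 10253}}{12531} - \frac{42218}{19963 - 22948} = \sqrt{-3163} \cdot \frac{1}{12531} - \frac{42218}{-2985} = i \sqrt{3163} \cdot \frac{1}{12531} - - \frac{42218}{2985} = \frac{i \sqrt{3163}}{12531} + \frac{42218}{2985} = \frac{42218}{2985} + \frac{i \sqrt{3163}}{12531}$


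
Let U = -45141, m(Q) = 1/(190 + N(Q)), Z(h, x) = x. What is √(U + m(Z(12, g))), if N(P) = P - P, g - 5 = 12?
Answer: 197*I*√41990/190 ≈ 212.46*I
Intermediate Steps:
g = 17 (g = 5 + 12 = 17)
N(P) = 0
m(Q) = 1/190 (m(Q) = 1/(190 + 0) = 1/190)
√(U + m(Z(12, g))) = √(-45141 + 1/190) = √(-8576789/190) = 197*I*√41990/190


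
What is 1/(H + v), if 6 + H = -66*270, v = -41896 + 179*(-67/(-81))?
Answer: -81/4825489 ≈ -1.6786e-5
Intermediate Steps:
v = -3381583/81 (v = -41896 + 179*(-67*(-1/81)) = -41896 + 179*(67/81) = -41896 + 11993/81 = -3381583/81 ≈ -41748.)
H = -17826 (H = -6 - 66*270 = -6 - 17820 = -17826)
1/(H + v) = 1/(-17826 - 3381583/81) = 1/(-4825489/81) = -81/4825489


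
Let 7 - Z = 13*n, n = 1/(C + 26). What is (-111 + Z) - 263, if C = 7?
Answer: -12124/33 ≈ -367.39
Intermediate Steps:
n = 1/33 (n = 1/(7 + 26) = 1/33 ≈ 0.030303)
Z = 218/33 (Z = 7 - 13/33 = 218/33 ≈ 6.6061)
(-111 + Z) - 263 = (-111 + 218/33) - 263 = -3445/33 - 263 = -12124/33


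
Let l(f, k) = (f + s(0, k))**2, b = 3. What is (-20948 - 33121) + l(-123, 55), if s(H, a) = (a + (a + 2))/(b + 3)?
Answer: -388652/9 ≈ -43184.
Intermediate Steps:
s(H, a) = 1/3 + a/3 (s(H, a) = (a + (a + 2))/(3 + 3) = (a + (2 + a))/6 = (2 + 2*a)*(1/6) = 1/3 + a/3)
l(f, k) = (1/3 + f + k/3)**2 (l(f, k) = (f + (1/3 + k/3))**2 = (1/3 + f + k/3)**2)
(-20948 - 33121) + l(-123, 55) = (-20948 - 33121) + (1 + 55 + 3*(-123))**2/9 = -54069 + (1 + 55 - 369)**2/9 = -54069 + (1/9)*(-313)**2 = -54069 + (1/9)*97969 = -54069 + 97969/9 = -388652/9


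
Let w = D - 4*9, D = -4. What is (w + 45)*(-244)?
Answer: -1220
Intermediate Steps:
w = -40 (w = -4 - 4*9 = -4 - 36 = -40)
(w + 45)*(-244) = (-40 + 45)*(-244) = 5*(-244) = -1220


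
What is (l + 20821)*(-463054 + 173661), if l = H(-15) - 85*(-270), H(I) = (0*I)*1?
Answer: -12667021003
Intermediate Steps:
H(I) = 0 (H(I) = 0*1 = 0)
l = 22950 (l = 0 - 85*(-270) = 0 + 22950 = 22950)
(l + 20821)*(-463054 + 173661) = (22950 + 20821)*(-463054 + 173661) = 43771*(-289393) = -12667021003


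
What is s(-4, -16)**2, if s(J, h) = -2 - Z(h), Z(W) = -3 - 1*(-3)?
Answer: 4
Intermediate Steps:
Z(W) = 0 (Z(W) = -3 + 3 = 0)
s(J, h) = -2 (s(J, h) = -2 - 1*0 = -2 + 0 = -2)
s(-4, -16)**2 = (-2)**2 = 4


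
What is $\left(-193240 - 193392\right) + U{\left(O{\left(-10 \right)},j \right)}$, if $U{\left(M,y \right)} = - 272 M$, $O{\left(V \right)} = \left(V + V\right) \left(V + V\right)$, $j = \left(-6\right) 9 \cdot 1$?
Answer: $-495432$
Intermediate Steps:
$j = -54$ ($j = \left(-54\right) 1 = -54$)
$O{\left(V \right)} = 4 V^{2}$ ($O{\left(V \right)} = 2 V 2 V = 4 V^{2}$)
$\left(-193240 - 193392\right) + U{\left(O{\left(-10 \right)},j \right)} = \left(-193240 - 193392\right) - 272 \cdot 4 \left(-10\right)^{2} = -386632 - 272 \cdot 4 \cdot 100 = -386632 - 108800 = -495432$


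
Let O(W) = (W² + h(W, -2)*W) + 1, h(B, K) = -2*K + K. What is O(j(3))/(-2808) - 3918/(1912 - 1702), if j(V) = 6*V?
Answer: -1846259/98280 ≈ -18.786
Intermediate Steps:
h(B, K) = -K
O(W) = 1 + W² + 2*W (O(W) = (W² + (-1*(-2))*W) + 1 = (W² + 2*W) + 1 = 1 + W² + 2*W)
O(j(3))/(-2808) - 3918/(1912 - 1702) = (1 + (6*3)² + 2*(6*3))/(-2808) - 3918/(1912 - 1702) = (1 + 18² + 2*18)*(-1/2808) - 3918/210 = (1 + 324 + 36)*(-1/2808) - 3918*1/210 = 361*(-1/2808) - 653/35 = -361/2808 - 653/35 = -1846259/98280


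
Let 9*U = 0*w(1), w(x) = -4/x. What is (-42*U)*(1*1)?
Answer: 0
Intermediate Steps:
U = 0 (U = (0*(-4/1))/9 = (0*(-4*1))/9 = (0*(-4))/9 = (⅑)*0 = 0)
(-42*U)*(1*1) = (-42*0)*(1*1) = 0*1 = 0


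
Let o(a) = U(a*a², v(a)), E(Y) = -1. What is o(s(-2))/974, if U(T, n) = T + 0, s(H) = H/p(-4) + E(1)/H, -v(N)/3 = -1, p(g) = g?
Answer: 1/974 ≈ 0.0010267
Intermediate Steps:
v(N) = 3 (v(N) = -3*(-1) = 3)
s(H) = -1/H - H/4 (s(H) = H/(-4) - 1/H = H*(-¼) - 1/H = -H/4 - 1/H = -1/H - H/4)
U(T, n) = T
o(a) = a³ (o(a) = a*a² = a³)
o(s(-2))/974 = (-1/(-2) - ¼*(-2))³/974 = (-1*(-½) + ½)³*(1/974) = (½ + ½)³*(1/974) = 1³*(1/974) = 1*(1/974) = 1/974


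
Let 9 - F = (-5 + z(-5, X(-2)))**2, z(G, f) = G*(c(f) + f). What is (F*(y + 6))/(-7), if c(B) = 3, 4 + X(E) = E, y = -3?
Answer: 39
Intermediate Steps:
X(E) = -4 + E
z(G, f) = G*(3 + f)
F = -91 (F = 9 - (-5 - 5*(3 + (-4 - 2)))**2 = 9 - (-5 - 5*(3 - 6))**2 = 9 - (-5 - 5*(-3))**2 = 9 - (-5 + 15)**2 = 9 - 1*10**2 = 9 - 1*100 = 9 - 100 = -91)
(F*(y + 6))/(-7) = -91*(-3 + 6)/(-7) = -91*3*(-1/7) = -273*(-1/7) = 39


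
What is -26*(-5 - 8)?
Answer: 338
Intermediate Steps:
-26*(-5 - 8) = -26*(-13) = 338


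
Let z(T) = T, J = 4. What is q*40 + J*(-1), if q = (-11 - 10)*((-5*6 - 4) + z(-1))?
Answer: 29396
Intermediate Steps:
q = 735 (q = (-11 - 10)*((-5*6 - 4) - 1) = -21*((-30 - 4) - 1) = -21*(-34 - 1) = -21*(-35) = 735)
q*40 + J*(-1) = 735*40 + 4*(-1) = 29400 - 4 = 29396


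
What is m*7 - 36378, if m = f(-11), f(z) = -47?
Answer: -36707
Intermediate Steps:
m = -47
m*7 - 36378 = -47*7 - 36378 = -329 - 36378 = -36707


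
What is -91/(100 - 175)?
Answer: 91/75 ≈ 1.2133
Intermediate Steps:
-91/(100 - 175) = -91/(-75) = -91*(-1/75) = 91/75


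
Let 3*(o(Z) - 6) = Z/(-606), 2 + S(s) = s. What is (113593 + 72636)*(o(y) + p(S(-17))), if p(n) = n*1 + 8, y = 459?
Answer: -197588969/202 ≈ -9.7816e+5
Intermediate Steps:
S(s) = -2 + s
o(Z) = 6 - Z/1818 (o(Z) = 6 + (Z/(-606))/3 = 6 + (Z*(-1/606))/3 = 6 + (-Z/606)/3 = 6 - Z/1818)
p(n) = 8 + n (p(n) = n + 8 = 8 + n)
(113593 + 72636)*(o(y) + p(S(-17))) = (113593 + 72636)*((6 - 1/1818*459) + (8 + (-2 - 17))) = 186229*((6 - 51/202) + (8 - 19)) = 186229*(1161/202 - 11) = 186229*(-1061/202) = -197588969/202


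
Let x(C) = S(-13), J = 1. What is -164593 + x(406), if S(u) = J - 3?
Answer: -164595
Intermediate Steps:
S(u) = -2 (S(u) = 1 - 3 = -2)
x(C) = -2
-164593 + x(406) = -164593 - 2 = -164595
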